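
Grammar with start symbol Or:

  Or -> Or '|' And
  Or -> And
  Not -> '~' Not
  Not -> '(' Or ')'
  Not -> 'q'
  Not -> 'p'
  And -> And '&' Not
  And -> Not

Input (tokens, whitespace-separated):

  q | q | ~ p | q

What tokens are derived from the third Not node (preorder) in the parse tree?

~ p

[Or [Or [Or [Or [And [Not q]]] | [And [Not q]]] | [And [Not ~ [Not p]]]] | [And [Not q]]]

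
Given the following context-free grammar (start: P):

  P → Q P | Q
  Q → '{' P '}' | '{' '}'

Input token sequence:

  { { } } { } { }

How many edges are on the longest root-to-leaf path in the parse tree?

4

[P [Q { [P [Q { }]] }] [P [Q { }] [P [Q { }]]]]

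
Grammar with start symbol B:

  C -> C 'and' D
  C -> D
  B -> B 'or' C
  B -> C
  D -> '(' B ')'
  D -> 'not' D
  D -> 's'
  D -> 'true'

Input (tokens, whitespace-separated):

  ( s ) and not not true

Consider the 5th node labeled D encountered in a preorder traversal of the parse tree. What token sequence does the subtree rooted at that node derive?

[B [C [C [D ( [B [C [D s]]] )]] and [D not [D not [D true]]]]]

true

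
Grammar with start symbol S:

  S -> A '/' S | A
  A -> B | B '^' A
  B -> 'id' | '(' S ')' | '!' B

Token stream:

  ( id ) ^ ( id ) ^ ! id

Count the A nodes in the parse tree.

5

[S [A [B ( [S [A [B id]]] )] ^ [A [B ( [S [A [B id]]] )] ^ [A [B ! [B id]]]]]]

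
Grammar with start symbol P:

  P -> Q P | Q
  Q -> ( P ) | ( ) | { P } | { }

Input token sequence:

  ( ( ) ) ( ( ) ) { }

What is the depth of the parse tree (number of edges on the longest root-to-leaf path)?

5

[P [Q ( [P [Q ( )]] )] [P [Q ( [P [Q ( )]] )] [P [Q { }]]]]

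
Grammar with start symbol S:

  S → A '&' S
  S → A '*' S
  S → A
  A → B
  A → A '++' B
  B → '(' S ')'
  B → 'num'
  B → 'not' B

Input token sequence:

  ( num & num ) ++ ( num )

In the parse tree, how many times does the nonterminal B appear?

[S [A [A [B ( [S [A [B num]] & [S [A [B num]]]] )]] ++ [B ( [S [A [B num]]] )]]]

5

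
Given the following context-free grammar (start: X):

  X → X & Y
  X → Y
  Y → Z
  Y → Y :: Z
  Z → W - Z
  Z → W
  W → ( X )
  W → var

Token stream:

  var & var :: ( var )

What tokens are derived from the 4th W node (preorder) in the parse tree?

var

[X [X [Y [Z [W var]]]] & [Y [Y [Z [W var]]] :: [Z [W ( [X [Y [Z [W var]]]] )]]]]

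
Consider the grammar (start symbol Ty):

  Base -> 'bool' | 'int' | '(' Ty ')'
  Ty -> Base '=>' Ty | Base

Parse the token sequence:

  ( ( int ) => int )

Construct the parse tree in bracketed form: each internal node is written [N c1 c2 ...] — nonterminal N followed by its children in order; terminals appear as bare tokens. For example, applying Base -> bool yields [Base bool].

[Ty [Base ( [Ty [Base ( [Ty [Base int]] )] => [Ty [Base int]]] )]]

Ty
Base
( Ty )
( Base => Ty )
( ( Ty ) => Ty )
( ( Base ) => Ty )
( ( int ) => Ty )
( ( int ) => Base )
( ( int ) => int )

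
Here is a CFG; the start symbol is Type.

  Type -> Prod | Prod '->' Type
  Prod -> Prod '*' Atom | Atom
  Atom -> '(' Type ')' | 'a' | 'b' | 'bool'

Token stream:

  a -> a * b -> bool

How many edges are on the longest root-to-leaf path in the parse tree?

[Type [Prod [Atom a]] -> [Type [Prod [Prod [Atom a]] * [Atom b]] -> [Type [Prod [Atom bool]]]]]

5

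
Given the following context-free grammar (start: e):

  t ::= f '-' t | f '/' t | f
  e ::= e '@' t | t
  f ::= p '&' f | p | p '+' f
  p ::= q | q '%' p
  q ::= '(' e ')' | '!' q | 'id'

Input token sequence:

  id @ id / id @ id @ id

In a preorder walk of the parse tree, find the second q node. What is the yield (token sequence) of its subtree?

[e [e [e [e [t [f [p [q id]]]]] @ [t [f [p [q id]]] / [t [f [p [q id]]]]]] @ [t [f [p [q id]]]]] @ [t [f [p [q id]]]]]

id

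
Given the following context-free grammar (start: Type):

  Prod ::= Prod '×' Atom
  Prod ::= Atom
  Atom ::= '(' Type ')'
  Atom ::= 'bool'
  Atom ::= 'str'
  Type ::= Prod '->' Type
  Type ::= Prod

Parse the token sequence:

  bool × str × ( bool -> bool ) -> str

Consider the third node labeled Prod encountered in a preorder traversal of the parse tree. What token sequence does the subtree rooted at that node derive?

bool

[Type [Prod [Prod [Prod [Atom bool]] × [Atom str]] × [Atom ( [Type [Prod [Atom bool]] -> [Type [Prod [Atom bool]]]] )]] -> [Type [Prod [Atom str]]]]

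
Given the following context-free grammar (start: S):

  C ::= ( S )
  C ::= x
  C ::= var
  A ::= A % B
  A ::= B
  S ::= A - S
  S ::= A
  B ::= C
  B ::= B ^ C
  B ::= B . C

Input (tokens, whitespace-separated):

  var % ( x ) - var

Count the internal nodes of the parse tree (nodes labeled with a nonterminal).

[S [A [A [B [C var]]] % [B [C ( [S [A [B [C x]]]] )]]] - [S [A [B [C var]]]]]

15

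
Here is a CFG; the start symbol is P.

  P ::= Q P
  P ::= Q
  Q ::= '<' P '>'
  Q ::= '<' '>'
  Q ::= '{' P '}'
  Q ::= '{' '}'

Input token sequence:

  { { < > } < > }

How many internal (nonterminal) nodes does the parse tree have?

[P [Q { [P [Q { [P [Q < >]] }] [P [Q < >]]] }]]

8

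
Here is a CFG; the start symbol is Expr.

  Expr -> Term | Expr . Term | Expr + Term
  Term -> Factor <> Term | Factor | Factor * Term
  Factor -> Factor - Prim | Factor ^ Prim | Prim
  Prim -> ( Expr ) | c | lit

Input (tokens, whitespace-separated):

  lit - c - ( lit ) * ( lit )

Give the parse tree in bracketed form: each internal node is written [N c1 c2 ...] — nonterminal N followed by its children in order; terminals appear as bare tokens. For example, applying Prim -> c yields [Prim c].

Expr
Term
Factor * Term
Factor - Prim * Term
Factor - Prim - Prim * Term
Prim - Prim - Prim * Term
lit - Prim - Prim * Term
lit - c - Prim * Term
lit - c - ( Expr ) * Term
lit - c - ( Term ) * Term
lit - c - ( Factor ) * Term
lit - c - ( Prim ) * Term
lit - c - ( lit ) * Term
lit - c - ( lit ) * Factor
lit - c - ( lit ) * Prim
lit - c - ( lit ) * ( Expr )
lit - c - ( lit ) * ( Term )
lit - c - ( lit ) * ( Factor )
lit - c - ( lit ) * ( Prim )
lit - c - ( lit ) * ( lit )

[Expr [Term [Factor [Factor [Factor [Prim lit]] - [Prim c]] - [Prim ( [Expr [Term [Factor [Prim lit]]]] )]] * [Term [Factor [Prim ( [Expr [Term [Factor [Prim lit]]]] )]]]]]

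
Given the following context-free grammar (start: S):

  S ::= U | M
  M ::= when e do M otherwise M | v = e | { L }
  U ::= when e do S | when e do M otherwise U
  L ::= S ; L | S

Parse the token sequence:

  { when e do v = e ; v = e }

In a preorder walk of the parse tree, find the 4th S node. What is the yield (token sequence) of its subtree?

v = e

[S [M { [L [S [U when e do [S [M v = e]]]] ; [L [S [M v = e]]]] }]]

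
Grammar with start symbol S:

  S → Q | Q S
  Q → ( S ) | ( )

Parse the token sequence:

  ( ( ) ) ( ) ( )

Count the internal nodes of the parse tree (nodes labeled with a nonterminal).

8

[S [Q ( [S [Q ( )]] )] [S [Q ( )] [S [Q ( )]]]]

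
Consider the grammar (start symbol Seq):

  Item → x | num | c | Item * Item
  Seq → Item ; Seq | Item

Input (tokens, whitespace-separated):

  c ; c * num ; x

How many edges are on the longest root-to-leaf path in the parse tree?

4

[Seq [Item c] ; [Seq [Item [Item c] * [Item num]] ; [Seq [Item x]]]]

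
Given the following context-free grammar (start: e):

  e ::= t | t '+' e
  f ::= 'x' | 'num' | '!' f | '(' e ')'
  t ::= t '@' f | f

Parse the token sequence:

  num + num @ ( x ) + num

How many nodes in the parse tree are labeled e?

[e [t [f num]] + [e [t [t [f num]] @ [f ( [e [t [f x]]] )]] + [e [t [f num]]]]]

4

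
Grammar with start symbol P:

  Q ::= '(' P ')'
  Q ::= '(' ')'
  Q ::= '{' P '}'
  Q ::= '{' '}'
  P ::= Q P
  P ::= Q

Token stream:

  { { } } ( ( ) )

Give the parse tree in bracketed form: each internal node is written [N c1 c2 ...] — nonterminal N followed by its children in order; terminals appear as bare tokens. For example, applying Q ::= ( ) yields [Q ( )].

P
Q P
{ P } P
{ Q } P
{ { } } P
{ { } } Q
{ { } } ( P )
{ { } } ( Q )
{ { } } ( ( ) )

[P [Q { [P [Q { }]] }] [P [Q ( [P [Q ( )]] )]]]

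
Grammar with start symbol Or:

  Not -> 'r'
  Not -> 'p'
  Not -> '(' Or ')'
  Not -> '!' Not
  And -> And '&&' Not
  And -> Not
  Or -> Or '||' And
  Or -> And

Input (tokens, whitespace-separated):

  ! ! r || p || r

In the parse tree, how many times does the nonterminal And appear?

[Or [Or [Or [And [Not ! [Not ! [Not r]]]]] || [And [Not p]]] || [And [Not r]]]

3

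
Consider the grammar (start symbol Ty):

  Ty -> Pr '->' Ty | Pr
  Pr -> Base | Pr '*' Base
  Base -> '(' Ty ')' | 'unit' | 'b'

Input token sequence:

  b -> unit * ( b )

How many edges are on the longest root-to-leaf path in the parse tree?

7

[Ty [Pr [Base b]] -> [Ty [Pr [Pr [Base unit]] * [Base ( [Ty [Pr [Base b]]] )]]]]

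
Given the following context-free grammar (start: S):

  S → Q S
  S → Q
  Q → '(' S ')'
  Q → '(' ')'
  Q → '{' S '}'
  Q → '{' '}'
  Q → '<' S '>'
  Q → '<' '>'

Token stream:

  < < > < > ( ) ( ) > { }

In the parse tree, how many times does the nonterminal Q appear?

6

[S [Q < [S [Q < >] [S [Q < >] [S [Q ( )] [S [Q ( )]]]]] >] [S [Q { }]]]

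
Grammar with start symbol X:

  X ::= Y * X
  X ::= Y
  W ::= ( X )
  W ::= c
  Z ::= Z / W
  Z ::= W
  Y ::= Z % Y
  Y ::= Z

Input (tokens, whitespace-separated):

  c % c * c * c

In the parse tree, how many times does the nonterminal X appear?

3

[X [Y [Z [W c]] % [Y [Z [W c]]]] * [X [Y [Z [W c]]] * [X [Y [Z [W c]]]]]]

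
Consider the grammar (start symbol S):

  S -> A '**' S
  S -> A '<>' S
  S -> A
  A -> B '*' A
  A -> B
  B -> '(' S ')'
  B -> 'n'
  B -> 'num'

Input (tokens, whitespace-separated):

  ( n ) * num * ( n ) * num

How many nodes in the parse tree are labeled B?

6

[S [A [B ( [S [A [B n]]] )] * [A [B num] * [A [B ( [S [A [B n]]] )] * [A [B num]]]]]]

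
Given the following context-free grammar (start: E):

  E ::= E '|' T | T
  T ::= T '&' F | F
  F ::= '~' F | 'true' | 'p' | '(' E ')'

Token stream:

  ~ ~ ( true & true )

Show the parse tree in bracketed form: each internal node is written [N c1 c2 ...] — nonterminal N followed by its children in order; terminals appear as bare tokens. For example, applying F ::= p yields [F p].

[E [T [F ~ [F ~ [F ( [E [T [T [F true]] & [F true]]] )]]]]]

E
T
F
~ F
~ ~ F
~ ~ ( E )
~ ~ ( T )
~ ~ ( T & F )
~ ~ ( F & F )
~ ~ ( true & F )
~ ~ ( true & true )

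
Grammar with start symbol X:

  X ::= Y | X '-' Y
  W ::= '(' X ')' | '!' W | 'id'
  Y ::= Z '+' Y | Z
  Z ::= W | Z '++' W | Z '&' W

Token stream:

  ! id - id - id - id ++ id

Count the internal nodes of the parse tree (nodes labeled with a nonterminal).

[X [X [X [X [Y [Z [W ! [W id]]]]] - [Y [Z [W id]]]] - [Y [Z [W id]]]] - [Y [Z [Z [W id]] ++ [W id]]]]

19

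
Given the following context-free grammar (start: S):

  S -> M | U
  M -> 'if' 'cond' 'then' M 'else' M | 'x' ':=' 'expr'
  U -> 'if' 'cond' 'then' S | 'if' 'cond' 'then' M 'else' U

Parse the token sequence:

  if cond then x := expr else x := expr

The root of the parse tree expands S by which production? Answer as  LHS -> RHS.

S -> M

[S [M if cond then [M x := expr] else [M x := expr]]]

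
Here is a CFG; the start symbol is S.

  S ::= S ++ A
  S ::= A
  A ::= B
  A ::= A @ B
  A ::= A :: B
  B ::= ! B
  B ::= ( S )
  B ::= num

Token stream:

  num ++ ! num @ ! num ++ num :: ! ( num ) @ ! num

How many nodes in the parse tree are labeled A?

[S [S [S [A [B num]]] ++ [A [A [B ! [B num]]] @ [B ! [B num]]]] ++ [A [A [A [B num]] :: [B ! [B ( [S [A [B num]]] )]]] @ [B ! [B num]]]]

7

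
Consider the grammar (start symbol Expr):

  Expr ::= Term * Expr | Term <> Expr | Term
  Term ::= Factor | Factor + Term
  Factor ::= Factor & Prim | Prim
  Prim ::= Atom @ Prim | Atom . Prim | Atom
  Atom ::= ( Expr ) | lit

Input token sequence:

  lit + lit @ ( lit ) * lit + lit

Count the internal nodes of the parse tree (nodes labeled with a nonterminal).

[Expr [Term [Factor [Prim [Atom lit]]] + [Term [Factor [Prim [Atom lit] @ [Prim [Atom ( [Expr [Term [Factor [Prim [Atom lit]]]]] )]]]]]] * [Expr [Term [Factor [Prim [Atom lit]]] + [Term [Factor [Prim [Atom lit]]]]]]]

25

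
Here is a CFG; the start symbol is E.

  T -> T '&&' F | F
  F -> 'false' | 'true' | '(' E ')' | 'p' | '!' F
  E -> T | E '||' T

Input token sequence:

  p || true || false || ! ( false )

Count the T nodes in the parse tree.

[E [E [E [E [T [F p]]] || [T [F true]]] || [T [F false]]] || [T [F ! [F ( [E [T [F false]]] )]]]]

5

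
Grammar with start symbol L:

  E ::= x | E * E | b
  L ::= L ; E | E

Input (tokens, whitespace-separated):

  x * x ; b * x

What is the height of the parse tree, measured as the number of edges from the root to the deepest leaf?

[L [L [E [E x] * [E x]]] ; [E [E b] * [E x]]]

4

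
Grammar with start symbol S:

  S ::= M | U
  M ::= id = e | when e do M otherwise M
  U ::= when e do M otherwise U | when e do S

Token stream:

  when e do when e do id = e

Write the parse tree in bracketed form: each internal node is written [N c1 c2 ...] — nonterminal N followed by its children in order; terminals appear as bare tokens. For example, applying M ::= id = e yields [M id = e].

S
U
when e do S
when e do U
when e do when e do S
when e do when e do M
when e do when e do id = e

[S [U when e do [S [U when e do [S [M id = e]]]]]]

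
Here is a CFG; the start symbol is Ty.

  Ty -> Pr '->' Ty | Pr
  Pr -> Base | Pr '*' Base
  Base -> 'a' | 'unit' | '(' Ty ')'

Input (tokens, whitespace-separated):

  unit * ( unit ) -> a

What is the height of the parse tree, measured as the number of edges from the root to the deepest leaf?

[Ty [Pr [Pr [Base unit]] * [Base ( [Ty [Pr [Base unit]]] )]] -> [Ty [Pr [Base a]]]]

6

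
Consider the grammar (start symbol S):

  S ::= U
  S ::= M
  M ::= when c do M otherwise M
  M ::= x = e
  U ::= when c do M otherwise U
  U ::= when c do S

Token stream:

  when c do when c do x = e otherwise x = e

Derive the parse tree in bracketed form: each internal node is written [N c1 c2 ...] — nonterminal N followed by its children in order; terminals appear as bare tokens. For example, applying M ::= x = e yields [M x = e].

S
U
when c do S
when c do M
when c do when c do M otherwise M
when c do when c do x = e otherwise M
when c do when c do x = e otherwise x = e

[S [U when c do [S [M when c do [M x = e] otherwise [M x = e]]]]]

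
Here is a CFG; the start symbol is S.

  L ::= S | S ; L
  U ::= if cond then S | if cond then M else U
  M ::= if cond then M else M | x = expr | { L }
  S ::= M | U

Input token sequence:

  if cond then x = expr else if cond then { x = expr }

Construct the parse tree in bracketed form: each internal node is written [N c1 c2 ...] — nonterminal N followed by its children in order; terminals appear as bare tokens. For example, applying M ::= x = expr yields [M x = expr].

S
U
if cond then M else U
if cond then x = expr else U
if cond then x = expr else if cond then S
if cond then x = expr else if cond then M
if cond then x = expr else if cond then { L }
if cond then x = expr else if cond then { S }
if cond then x = expr else if cond then { M }
if cond then x = expr else if cond then { x = expr }

[S [U if cond then [M x = expr] else [U if cond then [S [M { [L [S [M x = expr]]] }]]]]]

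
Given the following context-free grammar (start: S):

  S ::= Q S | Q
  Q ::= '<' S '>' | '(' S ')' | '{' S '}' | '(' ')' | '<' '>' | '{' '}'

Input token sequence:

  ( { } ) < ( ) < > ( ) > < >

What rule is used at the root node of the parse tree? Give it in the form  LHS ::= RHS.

[S [Q ( [S [Q { }]] )] [S [Q < [S [Q ( )] [S [Q < >] [S [Q ( )]]]] >] [S [Q < >]]]]

S ::= Q S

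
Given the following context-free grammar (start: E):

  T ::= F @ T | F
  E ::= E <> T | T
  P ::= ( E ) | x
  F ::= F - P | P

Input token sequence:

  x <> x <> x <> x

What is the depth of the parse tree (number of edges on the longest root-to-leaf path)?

7

[E [E [E [E [T [F [P x]]]] <> [T [F [P x]]]] <> [T [F [P x]]]] <> [T [F [P x]]]]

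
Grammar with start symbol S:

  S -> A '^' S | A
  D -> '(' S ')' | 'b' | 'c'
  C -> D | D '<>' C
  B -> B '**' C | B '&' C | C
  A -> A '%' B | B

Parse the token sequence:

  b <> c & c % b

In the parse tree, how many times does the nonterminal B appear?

3

[S [A [A [B [B [C [D b] <> [C [D c]]]] & [C [D c]]]] % [B [C [D b]]]]]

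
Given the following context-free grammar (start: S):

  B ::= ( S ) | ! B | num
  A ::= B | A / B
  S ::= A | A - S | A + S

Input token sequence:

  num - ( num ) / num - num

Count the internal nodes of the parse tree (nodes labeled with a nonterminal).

[S [A [B num]] - [S [A [A [B ( [S [A [B num]]] )]] / [B num]] - [S [A [B num]]]]]

14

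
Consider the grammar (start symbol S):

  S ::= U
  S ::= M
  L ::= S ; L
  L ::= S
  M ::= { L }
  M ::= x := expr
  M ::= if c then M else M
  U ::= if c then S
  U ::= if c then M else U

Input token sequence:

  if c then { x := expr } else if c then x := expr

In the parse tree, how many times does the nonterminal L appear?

[S [U if c then [M { [L [S [M x := expr]]] }] else [U if c then [S [M x := expr]]]]]

1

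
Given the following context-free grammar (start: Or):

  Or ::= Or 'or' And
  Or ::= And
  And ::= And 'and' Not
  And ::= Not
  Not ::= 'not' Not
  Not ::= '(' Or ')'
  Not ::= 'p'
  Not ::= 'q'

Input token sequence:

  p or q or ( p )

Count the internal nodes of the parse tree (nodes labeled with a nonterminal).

[Or [Or [Or [And [Not p]]] or [And [Not q]]] or [And [Not ( [Or [And [Not p]]] )]]]

12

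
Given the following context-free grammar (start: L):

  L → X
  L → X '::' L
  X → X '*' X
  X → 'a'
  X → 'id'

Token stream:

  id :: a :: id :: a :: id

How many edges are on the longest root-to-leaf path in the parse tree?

[L [X id] :: [L [X a] :: [L [X id] :: [L [X a] :: [L [X id]]]]]]

6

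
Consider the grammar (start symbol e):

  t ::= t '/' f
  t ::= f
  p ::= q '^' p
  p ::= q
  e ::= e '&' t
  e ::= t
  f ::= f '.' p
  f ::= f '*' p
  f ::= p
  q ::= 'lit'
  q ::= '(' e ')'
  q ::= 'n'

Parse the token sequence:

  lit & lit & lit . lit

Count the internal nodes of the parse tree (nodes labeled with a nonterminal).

[e [e [e [t [f [p [q lit]]]]] & [t [f [p [q lit]]]]] & [t [f [f [p [q lit]]] . [p [q lit]]]]]

18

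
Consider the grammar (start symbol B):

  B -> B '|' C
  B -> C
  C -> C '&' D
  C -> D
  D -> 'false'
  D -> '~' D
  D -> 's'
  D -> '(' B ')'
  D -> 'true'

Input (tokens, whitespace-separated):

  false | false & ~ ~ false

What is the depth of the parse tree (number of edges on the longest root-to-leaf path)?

5

[B [B [C [D false]]] | [C [C [D false]] & [D ~ [D ~ [D false]]]]]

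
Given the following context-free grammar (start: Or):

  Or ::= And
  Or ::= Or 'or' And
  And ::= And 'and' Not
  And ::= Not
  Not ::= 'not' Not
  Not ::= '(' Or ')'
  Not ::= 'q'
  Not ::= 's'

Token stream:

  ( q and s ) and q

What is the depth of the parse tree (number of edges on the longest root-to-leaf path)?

[Or [And [And [Not ( [Or [And [And [Not q]] and [Not s]]] )]] and [Not q]]]

8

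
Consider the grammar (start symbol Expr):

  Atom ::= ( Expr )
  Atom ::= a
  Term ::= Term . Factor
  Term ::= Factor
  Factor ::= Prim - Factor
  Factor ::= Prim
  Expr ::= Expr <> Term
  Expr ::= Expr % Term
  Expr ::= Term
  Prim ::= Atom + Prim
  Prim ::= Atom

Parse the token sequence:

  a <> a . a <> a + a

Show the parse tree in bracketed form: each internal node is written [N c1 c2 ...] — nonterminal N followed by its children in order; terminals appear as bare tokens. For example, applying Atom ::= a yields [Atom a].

[Expr [Expr [Expr [Term [Factor [Prim [Atom a]]]]] <> [Term [Term [Factor [Prim [Atom a]]]] . [Factor [Prim [Atom a]]]]] <> [Term [Factor [Prim [Atom a] + [Prim [Atom a]]]]]]

Expr
Expr <> Term
Expr <> Term <> Term
Term <> Term <> Term
Factor <> Term <> Term
Prim <> Term <> Term
Atom <> Term <> Term
a <> Term <> Term
a <> Term . Factor <> Term
a <> Factor . Factor <> Term
a <> Prim . Factor <> Term
a <> Atom . Factor <> Term
a <> a . Factor <> Term
a <> a . Prim <> Term
a <> a . Atom <> Term
a <> a . a <> Term
a <> a . a <> Factor
a <> a . a <> Prim
a <> a . a <> Atom + Prim
a <> a . a <> a + Prim
a <> a . a <> a + Atom
a <> a . a <> a + a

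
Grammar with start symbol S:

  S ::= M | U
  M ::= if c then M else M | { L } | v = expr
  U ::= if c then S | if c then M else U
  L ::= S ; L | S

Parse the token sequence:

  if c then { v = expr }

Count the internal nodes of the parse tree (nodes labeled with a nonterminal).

[S [U if c then [S [M { [L [S [M v = expr]]] }]]]]

7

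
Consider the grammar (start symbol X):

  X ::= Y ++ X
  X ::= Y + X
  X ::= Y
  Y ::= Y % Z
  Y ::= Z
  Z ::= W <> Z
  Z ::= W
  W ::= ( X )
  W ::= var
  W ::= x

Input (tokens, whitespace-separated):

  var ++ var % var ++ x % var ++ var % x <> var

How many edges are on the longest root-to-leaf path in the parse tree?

8

[X [Y [Z [W var]]] ++ [X [Y [Y [Z [W var]]] % [Z [W var]]] ++ [X [Y [Y [Z [W x]]] % [Z [W var]]] ++ [X [Y [Y [Z [W var]]] % [Z [W x] <> [Z [W var]]]]]]]]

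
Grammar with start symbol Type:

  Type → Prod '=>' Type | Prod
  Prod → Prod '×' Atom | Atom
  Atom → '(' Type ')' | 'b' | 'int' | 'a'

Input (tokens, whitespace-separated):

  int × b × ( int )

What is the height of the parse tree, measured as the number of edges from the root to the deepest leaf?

[Type [Prod [Prod [Prod [Atom int]] × [Atom b]] × [Atom ( [Type [Prod [Atom int]]] )]]]

6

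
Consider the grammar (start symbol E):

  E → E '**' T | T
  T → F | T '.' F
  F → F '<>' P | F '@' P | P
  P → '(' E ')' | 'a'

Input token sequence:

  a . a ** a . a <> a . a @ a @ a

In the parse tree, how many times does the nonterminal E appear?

[E [E [T [T [F [P a]]] . [F [P a]]]] ** [T [T [T [F [P a]]] . [F [F [P a]] <> [P a]]] . [F [F [F [P a]] @ [P a]] @ [P a]]]]

2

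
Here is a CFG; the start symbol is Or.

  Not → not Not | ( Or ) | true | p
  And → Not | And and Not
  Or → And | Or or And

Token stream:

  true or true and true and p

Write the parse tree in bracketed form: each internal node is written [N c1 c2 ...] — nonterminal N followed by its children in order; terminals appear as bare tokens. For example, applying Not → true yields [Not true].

Or
Or or And
And or And
Not or And
true or And
true or And and Not
true or And and Not and Not
true or Not and Not and Not
true or true and Not and Not
true or true and true and Not
true or true and true and p

[Or [Or [And [Not true]]] or [And [And [And [Not true]] and [Not true]] and [Not p]]]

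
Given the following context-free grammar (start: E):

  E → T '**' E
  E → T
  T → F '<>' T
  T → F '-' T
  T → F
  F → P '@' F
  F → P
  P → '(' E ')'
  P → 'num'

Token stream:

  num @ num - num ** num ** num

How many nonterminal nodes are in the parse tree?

[E [T [F [P num] @ [F [P num]]] - [T [F [P num]]]] ** [E [T [F [P num]]] ** [E [T [F [P num]]]]]]

17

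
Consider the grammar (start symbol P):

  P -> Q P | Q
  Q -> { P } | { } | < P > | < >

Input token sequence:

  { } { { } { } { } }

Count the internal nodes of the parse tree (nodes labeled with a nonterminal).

[P [Q { }] [P [Q { [P [Q { }] [P [Q { }] [P [Q { }]]]] }]]]

10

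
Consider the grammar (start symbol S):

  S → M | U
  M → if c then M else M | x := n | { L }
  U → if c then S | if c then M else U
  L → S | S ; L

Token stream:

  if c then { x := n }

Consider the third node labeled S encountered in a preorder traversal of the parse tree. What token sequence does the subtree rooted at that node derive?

[S [U if c then [S [M { [L [S [M x := n]]] }]]]]

x := n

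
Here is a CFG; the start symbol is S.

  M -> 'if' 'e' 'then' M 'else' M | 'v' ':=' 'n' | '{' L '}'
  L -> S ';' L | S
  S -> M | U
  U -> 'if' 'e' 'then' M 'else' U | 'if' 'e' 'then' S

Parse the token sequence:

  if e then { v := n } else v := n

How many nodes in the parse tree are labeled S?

2

[S [M if e then [M { [L [S [M v := n]]] }] else [M v := n]]]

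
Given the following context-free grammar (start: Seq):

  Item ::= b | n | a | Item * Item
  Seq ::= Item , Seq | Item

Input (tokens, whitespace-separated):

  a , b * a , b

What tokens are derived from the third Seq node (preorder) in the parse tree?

[Seq [Item a] , [Seq [Item [Item b] * [Item a]] , [Seq [Item b]]]]

b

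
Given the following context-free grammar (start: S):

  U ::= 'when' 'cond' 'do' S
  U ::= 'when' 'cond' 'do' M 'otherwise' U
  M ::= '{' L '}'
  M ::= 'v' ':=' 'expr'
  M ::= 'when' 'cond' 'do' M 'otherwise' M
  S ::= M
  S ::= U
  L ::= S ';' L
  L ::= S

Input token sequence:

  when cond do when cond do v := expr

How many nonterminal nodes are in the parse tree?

[S [U when cond do [S [U when cond do [S [M v := expr]]]]]]

6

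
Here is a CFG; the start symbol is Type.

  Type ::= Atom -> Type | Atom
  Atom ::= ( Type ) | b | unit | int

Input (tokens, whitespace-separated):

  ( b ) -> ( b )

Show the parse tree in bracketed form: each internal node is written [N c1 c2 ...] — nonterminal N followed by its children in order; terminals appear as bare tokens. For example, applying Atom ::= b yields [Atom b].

Type
Atom -> Type
( Type ) -> Type
( Atom ) -> Type
( b ) -> Type
( b ) -> Atom
( b ) -> ( Type )
( b ) -> ( Atom )
( b ) -> ( b )

[Type [Atom ( [Type [Atom b]] )] -> [Type [Atom ( [Type [Atom b]] )]]]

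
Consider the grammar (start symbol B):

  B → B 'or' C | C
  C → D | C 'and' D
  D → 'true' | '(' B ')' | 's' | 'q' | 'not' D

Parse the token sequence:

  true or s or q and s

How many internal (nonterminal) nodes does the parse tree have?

11

[B [B [B [C [D true]]] or [C [D s]]] or [C [C [D q]] and [D s]]]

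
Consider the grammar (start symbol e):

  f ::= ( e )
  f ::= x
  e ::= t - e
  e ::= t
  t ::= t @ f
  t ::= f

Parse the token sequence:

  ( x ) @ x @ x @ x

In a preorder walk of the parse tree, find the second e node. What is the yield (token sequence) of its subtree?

[e [t [t [t [t [f ( [e [t [f x]]] )]] @ [f x]] @ [f x]] @ [f x]]]

x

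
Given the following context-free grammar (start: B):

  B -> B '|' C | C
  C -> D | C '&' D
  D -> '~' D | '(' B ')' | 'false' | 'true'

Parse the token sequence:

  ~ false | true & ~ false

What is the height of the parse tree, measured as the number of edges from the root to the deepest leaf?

[B [B [C [D ~ [D false]]]] | [C [C [D true]] & [D ~ [D false]]]]

5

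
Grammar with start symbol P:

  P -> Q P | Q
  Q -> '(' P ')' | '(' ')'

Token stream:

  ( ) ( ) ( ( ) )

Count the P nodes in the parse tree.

[P [Q ( )] [P [Q ( )] [P [Q ( [P [Q ( )]] )]]]]

4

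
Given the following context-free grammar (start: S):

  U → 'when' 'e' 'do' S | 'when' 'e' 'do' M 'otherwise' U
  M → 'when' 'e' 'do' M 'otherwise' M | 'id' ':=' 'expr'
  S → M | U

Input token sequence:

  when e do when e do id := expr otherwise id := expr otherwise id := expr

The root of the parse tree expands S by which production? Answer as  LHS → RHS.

S → M

[S [M when e do [M when e do [M id := expr] otherwise [M id := expr]] otherwise [M id := expr]]]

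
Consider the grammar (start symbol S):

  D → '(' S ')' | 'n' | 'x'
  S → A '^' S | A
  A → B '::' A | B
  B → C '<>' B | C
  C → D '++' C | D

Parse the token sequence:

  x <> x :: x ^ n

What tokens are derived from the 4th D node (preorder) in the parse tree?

[S [A [B [C [D x]] <> [B [C [D x]]]] :: [A [B [C [D x]]]]] ^ [S [A [B [C [D n]]]]]]

n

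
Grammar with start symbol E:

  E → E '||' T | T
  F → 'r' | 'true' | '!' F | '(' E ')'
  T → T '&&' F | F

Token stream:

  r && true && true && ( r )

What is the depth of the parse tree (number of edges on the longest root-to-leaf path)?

6

[E [T [T [T [T [F r]] && [F true]] && [F true]] && [F ( [E [T [F r]]] )]]]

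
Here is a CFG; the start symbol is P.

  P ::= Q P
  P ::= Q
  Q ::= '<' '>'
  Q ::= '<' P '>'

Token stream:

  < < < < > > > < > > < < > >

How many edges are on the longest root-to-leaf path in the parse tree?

8

[P [Q < [P [Q < [P [Q < [P [Q < >]] >]] >] [P [Q < >]]] >] [P [Q < [P [Q < >]] >]]]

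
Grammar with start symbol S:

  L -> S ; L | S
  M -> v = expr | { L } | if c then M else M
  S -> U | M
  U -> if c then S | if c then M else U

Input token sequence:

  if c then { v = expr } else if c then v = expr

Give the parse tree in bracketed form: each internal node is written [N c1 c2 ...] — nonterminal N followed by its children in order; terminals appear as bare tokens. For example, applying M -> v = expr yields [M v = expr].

[S [U if c then [M { [L [S [M v = expr]]] }] else [U if c then [S [M v = expr]]]]]

S
U
if c then M else U
if c then { L } else U
if c then { S } else U
if c then { M } else U
if c then { v = expr } else U
if c then { v = expr } else if c then S
if c then { v = expr } else if c then M
if c then { v = expr } else if c then v = expr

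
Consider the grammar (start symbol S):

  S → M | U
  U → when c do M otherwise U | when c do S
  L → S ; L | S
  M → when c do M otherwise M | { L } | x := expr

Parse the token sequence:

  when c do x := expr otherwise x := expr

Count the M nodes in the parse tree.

[S [M when c do [M x := expr] otherwise [M x := expr]]]

3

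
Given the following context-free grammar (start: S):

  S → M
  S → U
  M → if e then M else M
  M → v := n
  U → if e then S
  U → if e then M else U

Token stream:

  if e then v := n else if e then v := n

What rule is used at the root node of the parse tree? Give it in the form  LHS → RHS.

S → U

[S [U if e then [M v := n] else [U if e then [S [M v := n]]]]]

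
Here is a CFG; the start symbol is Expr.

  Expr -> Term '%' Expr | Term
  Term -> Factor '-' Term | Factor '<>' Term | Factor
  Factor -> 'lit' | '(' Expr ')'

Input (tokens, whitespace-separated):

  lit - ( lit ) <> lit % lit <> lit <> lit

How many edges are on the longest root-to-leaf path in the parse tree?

7

[Expr [Term [Factor lit] - [Term [Factor ( [Expr [Term [Factor lit]]] )] <> [Term [Factor lit]]]] % [Expr [Term [Factor lit] <> [Term [Factor lit] <> [Term [Factor lit]]]]]]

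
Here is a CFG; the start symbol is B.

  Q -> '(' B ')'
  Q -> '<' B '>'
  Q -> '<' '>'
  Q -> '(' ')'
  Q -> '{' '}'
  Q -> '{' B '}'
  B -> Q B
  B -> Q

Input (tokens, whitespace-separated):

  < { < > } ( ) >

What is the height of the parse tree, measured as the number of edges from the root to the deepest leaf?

[B [Q < [B [Q { [B [Q < >]] }] [B [Q ( )]]] >]]

6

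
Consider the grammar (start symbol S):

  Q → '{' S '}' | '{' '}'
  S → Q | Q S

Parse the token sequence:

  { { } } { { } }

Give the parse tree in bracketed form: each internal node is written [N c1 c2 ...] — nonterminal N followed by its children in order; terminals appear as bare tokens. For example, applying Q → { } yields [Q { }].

S
Q S
{ S } S
{ Q } S
{ { } } S
{ { } } Q
{ { } } { S }
{ { } } { Q }
{ { } } { { } }

[S [Q { [S [Q { }]] }] [S [Q { [S [Q { }]] }]]]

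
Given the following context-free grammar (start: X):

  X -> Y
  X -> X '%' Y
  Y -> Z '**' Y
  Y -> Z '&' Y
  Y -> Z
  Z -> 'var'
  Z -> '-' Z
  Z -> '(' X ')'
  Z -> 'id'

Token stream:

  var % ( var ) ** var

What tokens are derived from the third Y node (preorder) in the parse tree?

[X [X [Y [Z var]]] % [Y [Z ( [X [Y [Z var]]] )] ** [Y [Z var]]]]

var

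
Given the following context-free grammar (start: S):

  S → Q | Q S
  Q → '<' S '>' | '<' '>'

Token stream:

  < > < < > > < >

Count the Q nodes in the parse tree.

[S [Q < >] [S [Q < [S [Q < >]] >] [S [Q < >]]]]

4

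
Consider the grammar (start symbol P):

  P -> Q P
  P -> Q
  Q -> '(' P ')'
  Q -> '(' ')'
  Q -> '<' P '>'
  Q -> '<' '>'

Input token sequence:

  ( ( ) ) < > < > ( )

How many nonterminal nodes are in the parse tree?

[P [Q ( [P [Q ( )]] )] [P [Q < >] [P [Q < >] [P [Q ( )]]]]]

10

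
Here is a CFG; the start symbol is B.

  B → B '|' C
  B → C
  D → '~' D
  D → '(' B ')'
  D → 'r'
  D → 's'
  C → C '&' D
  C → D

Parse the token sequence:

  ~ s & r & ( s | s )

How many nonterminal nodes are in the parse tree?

14

[B [C [C [C [D ~ [D s]]] & [D r]] & [D ( [B [B [C [D s]]] | [C [D s]]] )]]]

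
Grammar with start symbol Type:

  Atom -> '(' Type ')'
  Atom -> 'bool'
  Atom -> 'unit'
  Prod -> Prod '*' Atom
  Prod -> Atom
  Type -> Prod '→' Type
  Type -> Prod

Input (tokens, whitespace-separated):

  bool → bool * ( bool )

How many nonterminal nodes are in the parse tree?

11

[Type [Prod [Atom bool]] → [Type [Prod [Prod [Atom bool]] * [Atom ( [Type [Prod [Atom bool]]] )]]]]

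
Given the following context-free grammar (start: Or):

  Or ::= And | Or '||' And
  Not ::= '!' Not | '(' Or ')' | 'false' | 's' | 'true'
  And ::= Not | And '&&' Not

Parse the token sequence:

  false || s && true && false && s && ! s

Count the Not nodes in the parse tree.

7

[Or [Or [And [Not false]]] || [And [And [And [And [And [Not s]] && [Not true]] && [Not false]] && [Not s]] && [Not ! [Not s]]]]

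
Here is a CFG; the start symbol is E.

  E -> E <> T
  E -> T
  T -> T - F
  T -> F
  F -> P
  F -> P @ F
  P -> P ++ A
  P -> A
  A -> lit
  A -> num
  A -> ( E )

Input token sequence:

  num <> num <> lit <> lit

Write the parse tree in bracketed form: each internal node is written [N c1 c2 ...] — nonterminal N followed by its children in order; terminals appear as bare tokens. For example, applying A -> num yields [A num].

[E [E [E [E [T [F [P [A num]]]]] <> [T [F [P [A num]]]]] <> [T [F [P [A lit]]]]] <> [T [F [P [A lit]]]]]

E
E <> T
E <> T <> T
E <> T <> T <> T
T <> T <> T <> T
F <> T <> T <> T
P <> T <> T <> T
A <> T <> T <> T
num <> T <> T <> T
num <> F <> T <> T
num <> P <> T <> T
num <> A <> T <> T
num <> num <> T <> T
num <> num <> F <> T
num <> num <> P <> T
num <> num <> A <> T
num <> num <> lit <> T
num <> num <> lit <> F
num <> num <> lit <> P
num <> num <> lit <> A
num <> num <> lit <> lit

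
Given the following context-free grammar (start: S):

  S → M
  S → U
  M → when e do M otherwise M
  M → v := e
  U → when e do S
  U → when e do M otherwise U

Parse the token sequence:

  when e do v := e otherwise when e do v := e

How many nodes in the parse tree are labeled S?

[S [U when e do [M v := e] otherwise [U when e do [S [M v := e]]]]]

2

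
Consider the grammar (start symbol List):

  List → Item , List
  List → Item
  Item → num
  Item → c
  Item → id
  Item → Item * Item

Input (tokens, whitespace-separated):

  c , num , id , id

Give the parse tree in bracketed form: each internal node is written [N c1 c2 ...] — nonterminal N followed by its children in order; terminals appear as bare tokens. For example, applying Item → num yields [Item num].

[List [Item c] , [List [Item num] , [List [Item id] , [List [Item id]]]]]

List
Item , List
c , List
c , Item , List
c , num , List
c , num , Item , List
c , num , id , List
c , num , id , Item
c , num , id , id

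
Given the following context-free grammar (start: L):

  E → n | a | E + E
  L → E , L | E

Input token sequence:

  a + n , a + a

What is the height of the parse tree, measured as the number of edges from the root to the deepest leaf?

[L [E [E a] + [E n]] , [L [E [E a] + [E a]]]]

4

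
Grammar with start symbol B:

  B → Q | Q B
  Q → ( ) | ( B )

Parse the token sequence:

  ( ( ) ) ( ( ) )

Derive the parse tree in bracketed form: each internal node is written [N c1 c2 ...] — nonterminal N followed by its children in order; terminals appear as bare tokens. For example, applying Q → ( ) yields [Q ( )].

B
Q B
( B ) B
( Q ) B
( ( ) ) B
( ( ) ) Q
( ( ) ) ( B )
( ( ) ) ( Q )
( ( ) ) ( ( ) )

[B [Q ( [B [Q ( )]] )] [B [Q ( [B [Q ( )]] )]]]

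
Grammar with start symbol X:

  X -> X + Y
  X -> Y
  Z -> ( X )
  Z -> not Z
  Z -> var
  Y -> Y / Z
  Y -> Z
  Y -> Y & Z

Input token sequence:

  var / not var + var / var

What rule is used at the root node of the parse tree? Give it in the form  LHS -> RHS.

[X [X [Y [Y [Z var]] / [Z not [Z var]]]] + [Y [Y [Z var]] / [Z var]]]

X -> X + Y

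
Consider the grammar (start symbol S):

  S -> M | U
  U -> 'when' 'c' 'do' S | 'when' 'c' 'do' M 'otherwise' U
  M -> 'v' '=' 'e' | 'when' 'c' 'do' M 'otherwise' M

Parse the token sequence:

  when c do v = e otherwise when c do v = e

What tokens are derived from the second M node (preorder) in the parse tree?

v = e

[S [U when c do [M v = e] otherwise [U when c do [S [M v = e]]]]]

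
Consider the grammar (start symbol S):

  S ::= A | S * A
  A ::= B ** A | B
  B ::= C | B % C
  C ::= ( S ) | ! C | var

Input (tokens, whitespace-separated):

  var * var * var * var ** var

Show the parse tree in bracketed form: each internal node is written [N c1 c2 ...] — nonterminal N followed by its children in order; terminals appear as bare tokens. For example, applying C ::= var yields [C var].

S
S * A
S * A * A
S * A * A * A
A * A * A * A
B * A * A * A
C * A * A * A
var * A * A * A
var * B * A * A
var * C * A * A
var * var * A * A
var * var * B * A
var * var * C * A
var * var * var * A
var * var * var * B ** A
var * var * var * C ** A
var * var * var * var ** A
var * var * var * var ** B
var * var * var * var ** C
var * var * var * var ** var

[S [S [S [S [A [B [C var]]]] * [A [B [C var]]]] * [A [B [C var]]]] * [A [B [C var]] ** [A [B [C var]]]]]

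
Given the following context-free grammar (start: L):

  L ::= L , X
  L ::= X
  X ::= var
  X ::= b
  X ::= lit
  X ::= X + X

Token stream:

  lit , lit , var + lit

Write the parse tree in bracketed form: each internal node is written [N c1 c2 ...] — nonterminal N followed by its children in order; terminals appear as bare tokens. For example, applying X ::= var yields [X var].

[L [L [L [X lit]] , [X lit]] , [X [X var] + [X lit]]]

L
L , X
L , X , X
X , X , X
lit , X , X
lit , lit , X
lit , lit , X + X
lit , lit , var + X
lit , lit , var + lit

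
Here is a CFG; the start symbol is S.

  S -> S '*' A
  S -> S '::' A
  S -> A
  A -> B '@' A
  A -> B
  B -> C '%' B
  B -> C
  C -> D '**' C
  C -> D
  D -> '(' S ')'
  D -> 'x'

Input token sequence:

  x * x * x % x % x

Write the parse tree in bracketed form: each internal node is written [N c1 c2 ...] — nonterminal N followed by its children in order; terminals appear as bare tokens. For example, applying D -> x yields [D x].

[S [S [S [A [B [C [D x]]]]] * [A [B [C [D x]]]]] * [A [B [C [D x]] % [B [C [D x]] % [B [C [D x]]]]]]]

S
S * A
S * A * A
A * A * A
B * A * A
C * A * A
D * A * A
x * A * A
x * B * A
x * C * A
x * D * A
x * x * A
x * x * B
x * x * C % B
x * x * D % B
x * x * x % B
x * x * x % C % B
x * x * x % D % B
x * x * x % x % B
x * x * x % x % C
x * x * x % x % D
x * x * x % x % x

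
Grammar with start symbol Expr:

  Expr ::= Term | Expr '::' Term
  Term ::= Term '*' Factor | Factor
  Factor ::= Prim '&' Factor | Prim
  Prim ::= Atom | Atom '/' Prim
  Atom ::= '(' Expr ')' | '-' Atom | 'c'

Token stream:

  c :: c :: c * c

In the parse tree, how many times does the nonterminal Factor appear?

4

[Expr [Expr [Expr [Term [Factor [Prim [Atom c]]]]] :: [Term [Factor [Prim [Atom c]]]]] :: [Term [Term [Factor [Prim [Atom c]]]] * [Factor [Prim [Atom c]]]]]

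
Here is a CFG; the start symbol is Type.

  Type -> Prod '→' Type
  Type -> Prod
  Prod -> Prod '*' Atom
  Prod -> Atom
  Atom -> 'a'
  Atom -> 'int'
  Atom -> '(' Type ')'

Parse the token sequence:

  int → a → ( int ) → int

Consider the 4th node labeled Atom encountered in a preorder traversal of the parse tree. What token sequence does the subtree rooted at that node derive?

int

[Type [Prod [Atom int]] → [Type [Prod [Atom a]] → [Type [Prod [Atom ( [Type [Prod [Atom int]]] )]] → [Type [Prod [Atom int]]]]]]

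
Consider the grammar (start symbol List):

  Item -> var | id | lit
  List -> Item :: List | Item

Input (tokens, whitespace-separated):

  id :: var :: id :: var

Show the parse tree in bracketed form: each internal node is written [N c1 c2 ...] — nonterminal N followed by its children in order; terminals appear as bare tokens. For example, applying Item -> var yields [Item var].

List
Item :: List
id :: List
id :: Item :: List
id :: var :: List
id :: var :: Item :: List
id :: var :: id :: List
id :: var :: id :: Item
id :: var :: id :: var

[List [Item id] :: [List [Item var] :: [List [Item id] :: [List [Item var]]]]]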